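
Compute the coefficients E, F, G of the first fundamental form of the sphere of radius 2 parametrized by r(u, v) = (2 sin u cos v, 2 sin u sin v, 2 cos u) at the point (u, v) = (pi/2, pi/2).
E = 4;  F = 0;  G = 4

Partials: r_u = (2*cos(u)*cos(v), 2*sin(v)*cos(u), -2*sin(u)), r_v = (-2*sin(u)*sin(v), 2*sin(u)*cos(v), 0). As functions of (u, v):
  E = r_u · r_u = 4,
  F = r_u · r_v = 0,
  G = r_v · r_v = 4*sin(u)^2.
Evaluating at (u, v) = (pi/2, pi/2): E = 4, F = 0, G = 4.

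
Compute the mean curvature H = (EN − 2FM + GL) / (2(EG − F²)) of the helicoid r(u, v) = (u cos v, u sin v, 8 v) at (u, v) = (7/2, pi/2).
H = 0

With E = 1, F = 0, G = u^2 + 64, L = 0, M = -8/sqrt(u^2 + 64), N = 0, assemble
  H = (EN − 2FM + GL) / (2(EG − F²)) = 0.
At (u, v) = (7/2, pi/2): H = 0.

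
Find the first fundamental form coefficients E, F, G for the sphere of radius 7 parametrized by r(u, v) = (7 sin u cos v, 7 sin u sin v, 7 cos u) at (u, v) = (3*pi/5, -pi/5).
E = 49;  F = 0;  G = 49*sqrt(5)/8 + 245/8

Partials: r_u = (7*cos(u)*cos(v), 7*sin(v)*cos(u), -7*sin(u)), r_v = (-7*sin(u)*sin(v), 7*sin(u)*cos(v), 0). As functions of (u, v):
  E = r_u · r_u = 49,
  F = r_u · r_v = 0,
  G = r_v · r_v = 49*sin(u)^2.
Evaluating at (u, v) = (3*pi/5, -pi/5): E = 49, F = 0, G = 49*sqrt(5)/8 + 245/8.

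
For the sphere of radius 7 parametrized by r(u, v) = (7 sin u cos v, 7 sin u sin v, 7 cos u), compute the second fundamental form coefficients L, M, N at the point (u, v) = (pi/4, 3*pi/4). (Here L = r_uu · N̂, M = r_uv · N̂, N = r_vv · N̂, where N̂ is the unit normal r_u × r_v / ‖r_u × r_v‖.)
L = -7;  M = 0;  N = -7/2

Compute the unit normal N̂(u, v) = (sin(u)^2*cos(v)/Abs(sin(u)), sin(u)^2*sin(v)/Abs(sin(u)), sin(2*u)/(2*Abs(sin(u)))), and the second partials r_uu, r_uv, r_vv. Take dot products:
  L(u, v) = r_uu · N̂ = -7*sin(u)/Abs(sin(u)),
  M(u, v) = r_uv · N̂ = 0,
  N(u, v) = r_vv · N̂ = -7*sin(u)^3/Abs(sin(u)).
Evaluating at (u, v) = (pi/4, 3*pi/4):
  L = -7, M = 0, N = -7/2.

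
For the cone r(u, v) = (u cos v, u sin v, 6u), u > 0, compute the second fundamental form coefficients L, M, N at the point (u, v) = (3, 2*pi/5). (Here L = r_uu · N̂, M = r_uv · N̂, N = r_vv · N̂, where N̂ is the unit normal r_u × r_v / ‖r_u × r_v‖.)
L = 0;  M = 0;  N = 18*sqrt(37)/37

Compute the unit normal N̂(u, v) = (-6*sqrt(37)*u*cos(v)/(37*Abs(u)), -6*sqrt(37)*u*sin(v)/(37*Abs(u)), sqrt(37)*u/(37*Abs(u))), and the second partials r_uu, r_uv, r_vv. Take dot products:
  L(u, v) = r_uu · N̂ = 0,
  M(u, v) = r_uv · N̂ = 0,
  N(u, v) = r_vv · N̂ = 6*sqrt(37)*u^2/(37*Abs(u)).
Evaluating at (u, v) = (3, 2*pi/5):
  L = 0, M = 0, N = 18*sqrt(37)/37.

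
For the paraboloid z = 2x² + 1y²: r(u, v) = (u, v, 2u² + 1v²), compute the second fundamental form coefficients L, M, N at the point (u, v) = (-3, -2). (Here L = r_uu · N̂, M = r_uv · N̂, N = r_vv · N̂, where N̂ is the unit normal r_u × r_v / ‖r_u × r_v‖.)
L = 4*sqrt(161)/161;  M = 0;  N = 2*sqrt(161)/161

Compute the unit normal N̂(u, v) = (-4*u/sqrt(16*u^2 + 4*v^2 + 1), -2*v/sqrt(16*u^2 + 4*v^2 + 1), 1/sqrt(16*u^2 + 4*v^2 + 1)), and the second partials r_uu, r_uv, r_vv. Take dot products:
  L(u, v) = r_uu · N̂ = 4/sqrt(16*u^2 + 4*v^2 + 1),
  M(u, v) = r_uv · N̂ = 0,
  N(u, v) = r_vv · N̂ = 2/sqrt(16*u^2 + 4*v^2 + 1).
Evaluating at (u, v) = (-3, -2):
  L = 4*sqrt(161)/161, M = 0, N = 2*sqrt(161)/161.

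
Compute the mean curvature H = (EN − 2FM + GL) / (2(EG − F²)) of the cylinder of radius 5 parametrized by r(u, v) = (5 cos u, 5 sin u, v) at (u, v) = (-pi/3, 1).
H = -1/10

With E = 25, F = 0, G = 1, L = -5, M = 0, N = 0, assemble
  H = (EN − 2FM + GL) / (2(EG − F²)) = -1/10.
At (u, v) = (-pi/3, 1): H = -1/10.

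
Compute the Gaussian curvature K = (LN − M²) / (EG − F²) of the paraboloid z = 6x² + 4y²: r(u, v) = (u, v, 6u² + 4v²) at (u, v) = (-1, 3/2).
K = 96/83521

Coefficients of the first fundamental form: E = 144*u^2 + 1, F = 96*u*v, G = 64*v^2 + 1.
Coefficients of the second fundamental form: L = 12/sqrt(144*u^2 + 64*v^2 + 1), M = 0, N = 8/sqrt(144*u^2 + 64*v^2 + 1).
Assemble K = (LN − M²)/(EG − F²) = 96/(20736*u^4 + 18432*u^2*v^2 + 288*u^2 + 4096*v^4 + 128*v^2 + 1). At (u, v) = (-1, 3/2): K = 96/83521.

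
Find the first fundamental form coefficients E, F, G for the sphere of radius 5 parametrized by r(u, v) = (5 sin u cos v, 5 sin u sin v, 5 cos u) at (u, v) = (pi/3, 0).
E = 25;  F = 0;  G = 75/4

Partials: r_u = (5*cos(u)*cos(v), 5*sin(v)*cos(u), -5*sin(u)), r_v = (-5*sin(u)*sin(v), 5*sin(u)*cos(v), 0). As functions of (u, v):
  E = r_u · r_u = 25,
  F = r_u · r_v = 0,
  G = r_v · r_v = 25*sin(u)^2.
Evaluating at (u, v) = (pi/3, 0): E = 25, F = 0, G = 75/4.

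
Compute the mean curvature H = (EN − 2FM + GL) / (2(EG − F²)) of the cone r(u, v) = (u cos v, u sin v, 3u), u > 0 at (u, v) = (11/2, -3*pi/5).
H = 3*sqrt(10)/110

With E = 10, F = 0, G = u^2, L = 0, M = 0, N = 3*sqrt(10)*u^2/(10*Abs(u)), assemble
  H = (EN − 2FM + GL) / (2(EG − F²)) = 3*sqrt(10)/(20*Abs(u)).
At (u, v) = (11/2, -3*pi/5): H = 3*sqrt(10)/110.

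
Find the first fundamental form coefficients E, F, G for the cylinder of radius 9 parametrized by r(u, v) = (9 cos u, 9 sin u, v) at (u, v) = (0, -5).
E = 81;  F = 0;  G = 1

Partials: r_u = (-9*sin(u), 9*cos(u), 0), r_v = (0, 0, 1). As functions of (u, v):
  E = r_u · r_u = 81,
  F = r_u · r_v = 0,
  G = r_v · r_v = 1.
Evaluating at (u, v) = (0, -5): E = 81, F = 0, G = 1.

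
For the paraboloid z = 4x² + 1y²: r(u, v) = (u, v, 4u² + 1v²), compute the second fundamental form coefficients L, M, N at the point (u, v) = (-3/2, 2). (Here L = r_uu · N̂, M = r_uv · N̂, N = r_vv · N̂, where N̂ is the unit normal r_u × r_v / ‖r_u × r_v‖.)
L = 8*sqrt(161)/161;  M = 0;  N = 2*sqrt(161)/161

Compute the unit normal N̂(u, v) = (-8*u/sqrt(64*u^2 + 4*v^2 + 1), -2*v/sqrt(64*u^2 + 4*v^2 + 1), 1/sqrt(64*u^2 + 4*v^2 + 1)), and the second partials r_uu, r_uv, r_vv. Take dot products:
  L(u, v) = r_uu · N̂ = 8/sqrt(64*u^2 + 4*v^2 + 1),
  M(u, v) = r_uv · N̂ = 0,
  N(u, v) = r_vv · N̂ = 2/sqrt(64*u^2 + 4*v^2 + 1).
Evaluating at (u, v) = (-3/2, 2):
  L = 8*sqrt(161)/161, M = 0, N = 2*sqrt(161)/161.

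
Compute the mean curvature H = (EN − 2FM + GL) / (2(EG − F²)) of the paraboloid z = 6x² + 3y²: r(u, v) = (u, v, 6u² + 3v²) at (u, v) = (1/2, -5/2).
H = 1467*sqrt(262)/68644

With E = 144*u^2 + 1, F = 72*u*v, G = 36*v^2 + 1, L = 12/sqrt(144*u^2 + 36*v^2 + 1), M = 0, N = 6/sqrt(144*u^2 + 36*v^2 + 1), assemble
  H = (EN − 2FM + GL) / (2(EG − F²)) = 9*(48*u^2 + 24*v^2 + 1)/(144*u^2 + 36*v^2 + 1)^(3/2).
At (u, v) = (1/2, -5/2): H = 1467*sqrt(262)/68644.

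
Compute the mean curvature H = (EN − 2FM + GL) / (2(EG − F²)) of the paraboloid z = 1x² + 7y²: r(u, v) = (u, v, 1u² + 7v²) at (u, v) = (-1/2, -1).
H = 211*sqrt(22)/13068

With E = 4*u^2 + 1, F = 28*u*v, G = 196*v^2 + 1, L = 2/sqrt(4*u^2 + 196*v^2 + 1), M = 0, N = 14/sqrt(4*u^2 + 196*v^2 + 1), assemble
  H = (EN − 2FM + GL) / (2(EG − F²)) = 4*(7*u^2 + 49*v^2 + 2)/(4*u^2 + 196*v^2 + 1)^(3/2).
At (u, v) = (-1/2, -1): H = 211*sqrt(22)/13068.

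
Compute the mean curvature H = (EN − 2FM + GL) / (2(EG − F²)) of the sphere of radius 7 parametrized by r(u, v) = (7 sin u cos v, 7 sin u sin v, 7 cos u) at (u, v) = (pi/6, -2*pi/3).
H = -1/7

With E = 49, F = 0, G = 49*sin(u)^2, L = -7*sin(u)/Abs(sin(u)), M = 0, N = -7*sin(u)^3/Abs(sin(u)), assemble
  H = (EN − 2FM + GL) / (2(EG − F²)) = -sin(u)/(7*Abs(sin(u))).
At (u, v) = (pi/6, -2*pi/3): H = -1/7.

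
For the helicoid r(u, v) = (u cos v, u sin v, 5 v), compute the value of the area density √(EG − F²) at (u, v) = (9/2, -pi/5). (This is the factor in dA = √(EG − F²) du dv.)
√(EG − F²)|_{(9/2, -pi/5)} = sqrt(181)/2

E = 1, F = 0, G = u^2 + 25, so EG − F² = u^2 + 25. Taking the positive square root: √(EG − F²) = sqrt(u^2 + 25). At (u, v) = (9/2, -pi/5): sqrt(181)/2.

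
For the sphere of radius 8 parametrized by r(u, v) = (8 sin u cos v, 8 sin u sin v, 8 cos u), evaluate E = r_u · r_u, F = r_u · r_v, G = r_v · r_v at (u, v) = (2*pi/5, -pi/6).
E = 64;  F = 0;  G = 8*sqrt(5) + 40

Partials: r_u = (8*cos(u)*cos(v), 8*sin(v)*cos(u), -8*sin(u)), r_v = (-8*sin(u)*sin(v), 8*sin(u)*cos(v), 0). As functions of (u, v):
  E = r_u · r_u = 64,
  F = r_u · r_v = 0,
  G = r_v · r_v = 64*sin(u)^2.
Evaluating at (u, v) = (2*pi/5, -pi/6): E = 64, F = 0, G = 8*sqrt(5) + 40.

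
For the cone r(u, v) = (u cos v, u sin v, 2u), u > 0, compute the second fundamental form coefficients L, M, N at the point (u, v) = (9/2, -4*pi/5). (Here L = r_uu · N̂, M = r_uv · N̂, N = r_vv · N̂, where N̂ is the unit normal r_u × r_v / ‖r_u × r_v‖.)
L = 0;  M = 0;  N = 9*sqrt(5)/5

Compute the unit normal N̂(u, v) = (-2*sqrt(5)*u*cos(v)/(5*Abs(u)), -2*sqrt(5)*u*sin(v)/(5*Abs(u)), sqrt(5)*u/(5*Abs(u))), and the second partials r_uu, r_uv, r_vv. Take dot products:
  L(u, v) = r_uu · N̂ = 0,
  M(u, v) = r_uv · N̂ = 0,
  N(u, v) = r_vv · N̂ = 2*sqrt(5)*u^2/(5*Abs(u)).
Evaluating at (u, v) = (9/2, -4*pi/5):
  L = 0, M = 0, N = 9*sqrt(5)/5.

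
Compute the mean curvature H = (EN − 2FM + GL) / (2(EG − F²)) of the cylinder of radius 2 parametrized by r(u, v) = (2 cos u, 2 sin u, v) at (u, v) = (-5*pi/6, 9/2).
H = -1/4

With E = 4, F = 0, G = 1, L = -2, M = 0, N = 0, assemble
  H = (EN − 2FM + GL) / (2(EG − F²)) = -1/4.
At (u, v) = (-5*pi/6, 9/2): H = -1/4.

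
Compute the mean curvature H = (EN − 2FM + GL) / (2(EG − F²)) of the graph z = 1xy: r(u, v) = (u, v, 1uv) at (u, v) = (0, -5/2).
H = 0

With E = v^2 + 1, F = u*v, G = u^2 + 1, L = 0, M = 1/sqrt(u^2 + v^2 + 1), N = 0, assemble
  H = (EN − 2FM + GL) / (2(EG − F²)) = -u*v/(u^2 + v^2 + 1)^(3/2).
At (u, v) = (0, -5/2): H = 0.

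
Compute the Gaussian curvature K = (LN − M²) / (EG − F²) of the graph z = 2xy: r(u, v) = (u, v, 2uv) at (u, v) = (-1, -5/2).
K = -1/225

Coefficients of the first fundamental form: E = 4*v^2 + 1, F = 4*u*v, G = 4*u^2 + 1.
Coefficients of the second fundamental form: L = 0, M = 2/sqrt(4*u^2 + 4*v^2 + 1), N = 0.
Assemble K = (LN − M²)/(EG − F²) = -4/(16*u^4 + 32*u^2*v^2 + 8*u^2 + 16*v^4 + 8*v^2 + 1). At (u, v) = (-1, -5/2): K = -1/225.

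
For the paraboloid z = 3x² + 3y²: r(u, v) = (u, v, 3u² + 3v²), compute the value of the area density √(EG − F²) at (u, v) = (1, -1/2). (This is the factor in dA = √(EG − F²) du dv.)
√(EG − F²)|_{(1, -1/2)} = sqrt(46)

E = 36*u^2 + 1, F = 36*u*v, G = 36*v^2 + 1, so EG − F² = 36*u^2 + 36*v^2 + 1. Taking the positive square root: √(EG − F²) = sqrt(36*u^2 + 36*v^2 + 1). At (u, v) = (1, -1/2): sqrt(46).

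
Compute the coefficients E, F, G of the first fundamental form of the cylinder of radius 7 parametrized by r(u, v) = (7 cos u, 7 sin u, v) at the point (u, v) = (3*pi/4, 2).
E = 49;  F = 0;  G = 1

Partials: r_u = (-7*sin(u), 7*cos(u), 0), r_v = (0, 0, 1). As functions of (u, v):
  E = r_u · r_u = 49,
  F = r_u · r_v = 0,
  G = r_v · r_v = 1.
Evaluating at (u, v) = (3*pi/4, 2): E = 49, F = 0, G = 1.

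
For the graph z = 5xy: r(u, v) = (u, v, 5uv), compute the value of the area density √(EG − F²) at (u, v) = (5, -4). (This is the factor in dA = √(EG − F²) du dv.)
√(EG − F²)|_{(5, -4)} = 3*sqrt(114)

E = 25*v^2 + 1, F = 25*u*v, G = 25*u^2 + 1, so EG − F² = 25*u^2 + 25*v^2 + 1. Taking the positive square root: √(EG − F²) = sqrt(25*u^2 + 25*v^2 + 1). At (u, v) = (5, -4): 3*sqrt(114).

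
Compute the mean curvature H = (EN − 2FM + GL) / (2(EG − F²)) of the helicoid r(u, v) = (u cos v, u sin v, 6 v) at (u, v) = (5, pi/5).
H = 0

With E = 1, F = 0, G = u^2 + 36, L = 0, M = -6/sqrt(u^2 + 36), N = 0, assemble
  H = (EN − 2FM + GL) / (2(EG − F²)) = 0.
At (u, v) = (5, pi/5): H = 0.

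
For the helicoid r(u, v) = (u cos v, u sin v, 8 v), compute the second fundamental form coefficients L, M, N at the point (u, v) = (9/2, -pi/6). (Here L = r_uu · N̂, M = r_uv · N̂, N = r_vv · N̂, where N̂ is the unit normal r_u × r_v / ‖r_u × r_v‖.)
L = 0;  M = -16*sqrt(337)/337;  N = 0

Compute the unit normal N̂(u, v) = (8*sin(v)/sqrt(u^2 + 64), -8*cos(v)/sqrt(u^2 + 64), u/sqrt(u^2 + 64)), and the second partials r_uu, r_uv, r_vv. Take dot products:
  L(u, v) = r_uu · N̂ = 0,
  M(u, v) = r_uv · N̂ = -8/sqrt(u^2 + 64),
  N(u, v) = r_vv · N̂ = 0.
Evaluating at (u, v) = (9/2, -pi/6):
  L = 0, M = -16*sqrt(337)/337, N = 0.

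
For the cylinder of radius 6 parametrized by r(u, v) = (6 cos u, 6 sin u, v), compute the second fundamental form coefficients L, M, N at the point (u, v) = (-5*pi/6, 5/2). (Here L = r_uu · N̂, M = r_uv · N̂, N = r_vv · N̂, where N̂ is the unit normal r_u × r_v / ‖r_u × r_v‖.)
L = -6;  M = 0;  N = 0

Compute the unit normal N̂(u, v) = (cos(u), sin(u), 0), and the second partials r_uu, r_uv, r_vv. Take dot products:
  L(u, v) = r_uu · N̂ = -6,
  M(u, v) = r_uv · N̂ = 0,
  N(u, v) = r_vv · N̂ = 0.
Evaluating at (u, v) = (-5*pi/6, 5/2):
  L = -6, M = 0, N = 0.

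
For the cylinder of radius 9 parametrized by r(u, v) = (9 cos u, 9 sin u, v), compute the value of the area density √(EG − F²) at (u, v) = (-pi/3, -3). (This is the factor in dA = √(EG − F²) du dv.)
√(EG − F²)|_{(-pi/3, -3)} = 9

E = 81, F = 0, G = 1, so EG − F² = 81. Taking the positive square root: √(EG − F²) = 9. At (u, v) = (-pi/3, -3): 9.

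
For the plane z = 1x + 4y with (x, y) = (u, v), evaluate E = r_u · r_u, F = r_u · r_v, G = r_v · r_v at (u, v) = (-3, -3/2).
E = 2;  F = 4;  G = 17

Partials: r_u = (1, 0, 1), r_v = (0, 1, 4). As functions of (u, v):
  E = r_u · r_u = 2,
  F = r_u · r_v = 4,
  G = r_v · r_v = 17.
Evaluating at (u, v) = (-3, -3/2): E = 2, F = 4, G = 17.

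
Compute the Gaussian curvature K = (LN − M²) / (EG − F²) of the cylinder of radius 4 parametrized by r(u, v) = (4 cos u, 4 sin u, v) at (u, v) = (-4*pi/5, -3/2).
K = 0

Coefficients of the first fundamental form: E = 16, F = 0, G = 1.
Coefficients of the second fundamental form: L = -4, M = 0, N = 0.
Assemble K = (LN − M²)/(EG − F²) = 0. At (u, v) = (-4*pi/5, -3/2): K = 0.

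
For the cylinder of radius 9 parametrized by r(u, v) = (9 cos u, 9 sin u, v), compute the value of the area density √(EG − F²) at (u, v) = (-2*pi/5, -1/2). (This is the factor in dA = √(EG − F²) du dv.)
√(EG − F²)|_{(-2*pi/5, -1/2)} = 9

E = 81, F = 0, G = 1, so EG − F² = 81. Taking the positive square root: √(EG − F²) = 9. At (u, v) = (-2*pi/5, -1/2): 9.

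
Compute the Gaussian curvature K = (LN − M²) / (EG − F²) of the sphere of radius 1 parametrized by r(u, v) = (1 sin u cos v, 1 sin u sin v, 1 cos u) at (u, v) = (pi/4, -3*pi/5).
K = 1

Coefficients of the first fundamental form: E = 1, F = 0, G = sin(u)^2.
Coefficients of the second fundamental form: L = -sin(u)/Abs(sin(u)), M = 0, N = -sin(u)^3/Abs(sin(u)).
Assemble K = (LN − M²)/(EG − F²) = 1. At (u, v) = (pi/4, -3*pi/5): K = 1.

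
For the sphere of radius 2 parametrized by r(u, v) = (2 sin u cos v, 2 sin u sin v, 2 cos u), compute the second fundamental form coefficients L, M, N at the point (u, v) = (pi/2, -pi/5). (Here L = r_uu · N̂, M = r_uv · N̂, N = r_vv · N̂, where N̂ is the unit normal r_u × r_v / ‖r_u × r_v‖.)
L = -2;  M = 0;  N = -2

Compute the unit normal N̂(u, v) = (sin(u)^2*cos(v)/Abs(sin(u)), sin(u)^2*sin(v)/Abs(sin(u)), sin(2*u)/(2*Abs(sin(u)))), and the second partials r_uu, r_uv, r_vv. Take dot products:
  L(u, v) = r_uu · N̂ = -2*sin(u)/Abs(sin(u)),
  M(u, v) = r_uv · N̂ = 0,
  N(u, v) = r_vv · N̂ = -2*sin(u)^3/Abs(sin(u)).
Evaluating at (u, v) = (pi/2, -pi/5):
  L = -2, M = 0, N = -2.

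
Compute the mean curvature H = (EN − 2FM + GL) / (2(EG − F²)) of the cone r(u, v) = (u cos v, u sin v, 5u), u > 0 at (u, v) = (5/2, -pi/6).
H = sqrt(26)/26

With E = 26, F = 0, G = u^2, L = 0, M = 0, N = 5*sqrt(26)*u^2/(26*Abs(u)), assemble
  H = (EN − 2FM + GL) / (2(EG − F²)) = 5*sqrt(26)/(52*Abs(u)).
At (u, v) = (5/2, -pi/6): H = sqrt(26)/26.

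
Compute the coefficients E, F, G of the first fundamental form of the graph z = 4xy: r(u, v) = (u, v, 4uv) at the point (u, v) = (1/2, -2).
E = 65;  F = -16;  G = 5

Partials: r_u = (1, 0, 4*v), r_v = (0, 1, 4*u). As functions of (u, v):
  E = r_u · r_u = 16*v^2 + 1,
  F = r_u · r_v = 16*u*v,
  G = r_v · r_v = 16*u^2 + 1.
Evaluating at (u, v) = (1/2, -2): E = 65, F = -16, G = 5.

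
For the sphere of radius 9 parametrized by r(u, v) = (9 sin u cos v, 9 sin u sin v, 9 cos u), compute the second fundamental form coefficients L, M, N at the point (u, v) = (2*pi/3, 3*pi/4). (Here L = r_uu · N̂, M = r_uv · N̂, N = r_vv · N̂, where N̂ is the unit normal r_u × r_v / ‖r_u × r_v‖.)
L = -9;  M = 0;  N = -27/4

Compute the unit normal N̂(u, v) = (sin(u)^2*cos(v)/Abs(sin(u)), sin(u)^2*sin(v)/Abs(sin(u)), sin(2*u)/(2*Abs(sin(u)))), and the second partials r_uu, r_uv, r_vv. Take dot products:
  L(u, v) = r_uu · N̂ = -9*sin(u)/Abs(sin(u)),
  M(u, v) = r_uv · N̂ = 0,
  N(u, v) = r_vv · N̂ = -9*sin(u)^3/Abs(sin(u)).
Evaluating at (u, v) = (2*pi/3, 3*pi/4):
  L = -9, M = 0, N = -27/4.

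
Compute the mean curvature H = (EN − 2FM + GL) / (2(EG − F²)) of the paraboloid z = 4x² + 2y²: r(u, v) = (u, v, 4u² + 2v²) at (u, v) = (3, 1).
H = 1222*sqrt(593)/351649

With E = 64*u^2 + 1, F = 32*u*v, G = 16*v^2 + 1, L = 8/sqrt(64*u^2 + 16*v^2 + 1), M = 0, N = 4/sqrt(64*u^2 + 16*v^2 + 1), assemble
  H = (EN − 2FM + GL) / (2(EG − F²)) = 2*(64*u^2 + 32*v^2 + 3)/(64*u^2 + 16*v^2 + 1)^(3/2).
At (u, v) = (3, 1): H = 1222*sqrt(593)/351649.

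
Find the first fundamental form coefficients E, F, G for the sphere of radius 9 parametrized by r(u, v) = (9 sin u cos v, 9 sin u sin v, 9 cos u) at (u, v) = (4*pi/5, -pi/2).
E = 81;  F = 0;  G = 405/8 - 81*sqrt(5)/8

Partials: r_u = (9*cos(u)*cos(v), 9*sin(v)*cos(u), -9*sin(u)), r_v = (-9*sin(u)*sin(v), 9*sin(u)*cos(v), 0). As functions of (u, v):
  E = r_u · r_u = 81,
  F = r_u · r_v = 0,
  G = r_v · r_v = 81*sin(u)^2.
Evaluating at (u, v) = (4*pi/5, -pi/2): E = 81, F = 0, G = 405/8 - 81*sqrt(5)/8.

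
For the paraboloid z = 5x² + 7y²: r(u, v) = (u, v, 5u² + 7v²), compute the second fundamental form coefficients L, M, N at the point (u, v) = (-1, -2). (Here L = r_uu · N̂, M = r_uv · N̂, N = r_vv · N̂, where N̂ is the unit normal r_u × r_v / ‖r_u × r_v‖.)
L = 2*sqrt(885)/177;  M = 0;  N = 14*sqrt(885)/885

Compute the unit normal N̂(u, v) = (-10*u/sqrt(100*u^2 + 196*v^2 + 1), -14*v/sqrt(100*u^2 + 196*v^2 + 1), 1/sqrt(100*u^2 + 196*v^2 + 1)), and the second partials r_uu, r_uv, r_vv. Take dot products:
  L(u, v) = r_uu · N̂ = 10/sqrt(100*u^2 + 196*v^2 + 1),
  M(u, v) = r_uv · N̂ = 0,
  N(u, v) = r_vv · N̂ = 14/sqrt(100*u^2 + 196*v^2 + 1).
Evaluating at (u, v) = (-1, -2):
  L = 2*sqrt(885)/177, M = 0, N = 14*sqrt(885)/885.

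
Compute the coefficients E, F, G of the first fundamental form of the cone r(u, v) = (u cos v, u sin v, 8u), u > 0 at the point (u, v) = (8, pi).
E = 65;  F = 0;  G = 64

Partials: r_u = (cos(v), sin(v), 8), r_v = (-u*sin(v), u*cos(v), 0). As functions of (u, v):
  E = r_u · r_u = 65,
  F = r_u · r_v = 0,
  G = r_v · r_v = u^2.
Evaluating at (u, v) = (8, pi): E = 65, F = 0, G = 64.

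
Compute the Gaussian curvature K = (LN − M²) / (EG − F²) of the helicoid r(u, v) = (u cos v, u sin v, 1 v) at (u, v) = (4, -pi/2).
K = -1/289

Coefficients of the first fundamental form: E = 1, F = 0, G = u^2 + 1.
Coefficients of the second fundamental form: L = 0, M = -1/sqrt(u^2 + 1), N = 0.
Assemble K = (LN − M²)/(EG − F²) = -1/(u^2 + 1)^2. At (u, v) = (4, -pi/2): K = -1/289.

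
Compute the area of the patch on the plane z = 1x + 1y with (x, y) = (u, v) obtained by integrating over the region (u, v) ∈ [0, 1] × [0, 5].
Area = 5*sqrt(3)

Area = ∫∫ √(EG − F²) du dv with √(EG − F²) = sqrt(3). Integrating over [0, 1] × [0, 5] gives 5*sqrt(3).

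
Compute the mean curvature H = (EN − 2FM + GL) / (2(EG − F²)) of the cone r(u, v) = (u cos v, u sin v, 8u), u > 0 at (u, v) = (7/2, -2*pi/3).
H = 8*sqrt(65)/455

With E = 65, F = 0, G = u^2, L = 0, M = 0, N = 8*sqrt(65)*u^2/(65*Abs(u)), assemble
  H = (EN − 2FM + GL) / (2(EG − F²)) = 4*sqrt(65)/(65*Abs(u)).
At (u, v) = (7/2, -2*pi/3): H = 8*sqrt(65)/455.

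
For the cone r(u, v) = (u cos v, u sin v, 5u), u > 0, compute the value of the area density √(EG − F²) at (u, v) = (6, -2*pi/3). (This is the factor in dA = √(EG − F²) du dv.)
√(EG − F²)|_{(6, -2*pi/3)} = 6*sqrt(26)

E = 26, F = 0, G = u^2, so EG − F² = 26*u^2. Taking the positive square root: √(EG − F²) = sqrt(26)*Abs(u). At (u, v) = (6, -2*pi/3): 6*sqrt(26).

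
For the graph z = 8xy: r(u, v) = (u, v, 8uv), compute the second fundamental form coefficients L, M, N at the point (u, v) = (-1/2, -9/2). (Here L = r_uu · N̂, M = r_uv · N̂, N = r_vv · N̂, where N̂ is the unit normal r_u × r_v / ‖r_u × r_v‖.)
L = 0;  M = 8*sqrt(1313)/1313;  N = 0

Compute the unit normal N̂(u, v) = (-8*v/sqrt(64*u^2 + 64*v^2 + 1), -8*u/sqrt(64*u^2 + 64*v^2 + 1), 1/sqrt(64*u^2 + 64*v^2 + 1)), and the second partials r_uu, r_uv, r_vv. Take dot products:
  L(u, v) = r_uu · N̂ = 0,
  M(u, v) = r_uv · N̂ = 8/sqrt(64*u^2 + 64*v^2 + 1),
  N(u, v) = r_vv · N̂ = 0.
Evaluating at (u, v) = (-1/2, -9/2):
  L = 0, M = 8*sqrt(1313)/1313, N = 0.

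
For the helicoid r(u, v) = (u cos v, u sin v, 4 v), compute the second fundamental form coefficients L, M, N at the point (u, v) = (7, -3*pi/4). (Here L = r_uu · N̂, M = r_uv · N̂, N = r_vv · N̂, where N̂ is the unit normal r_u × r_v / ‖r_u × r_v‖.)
L = 0;  M = -4*sqrt(65)/65;  N = 0

Compute the unit normal N̂(u, v) = (4*sin(v)/sqrt(u^2 + 16), -4*cos(v)/sqrt(u^2 + 16), u/sqrt(u^2 + 16)), and the second partials r_uu, r_uv, r_vv. Take dot products:
  L(u, v) = r_uu · N̂ = 0,
  M(u, v) = r_uv · N̂ = -4/sqrt(u^2 + 16),
  N(u, v) = r_vv · N̂ = 0.
Evaluating at (u, v) = (7, -3*pi/4):
  L = 0, M = -4*sqrt(65)/65, N = 0.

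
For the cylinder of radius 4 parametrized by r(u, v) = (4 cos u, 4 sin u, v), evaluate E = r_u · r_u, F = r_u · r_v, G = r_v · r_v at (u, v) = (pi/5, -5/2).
E = 16;  F = 0;  G = 1

Partials: r_u = (-4*sin(u), 4*cos(u), 0), r_v = (0, 0, 1). As functions of (u, v):
  E = r_u · r_u = 16,
  F = r_u · r_v = 0,
  G = r_v · r_v = 1.
Evaluating at (u, v) = (pi/5, -5/2): E = 16, F = 0, G = 1.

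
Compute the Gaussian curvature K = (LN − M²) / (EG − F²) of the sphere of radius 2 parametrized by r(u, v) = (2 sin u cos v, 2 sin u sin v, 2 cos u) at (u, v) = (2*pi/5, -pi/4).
K = 1/4

Coefficients of the first fundamental form: E = 4, F = 0, G = 4*sin(u)^2.
Coefficients of the second fundamental form: L = -2*sin(u)/Abs(sin(u)), M = 0, N = -2*sin(u)^3/Abs(sin(u)).
Assemble K = (LN − M²)/(EG − F²) = 1/4. At (u, v) = (2*pi/5, -pi/4): K = 1/4.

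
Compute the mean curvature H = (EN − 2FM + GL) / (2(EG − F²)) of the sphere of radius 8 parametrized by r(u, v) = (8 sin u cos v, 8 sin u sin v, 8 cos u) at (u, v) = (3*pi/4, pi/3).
H = -1/8

With E = 64, F = 0, G = 64*sin(u)^2, L = -8*sin(u)/Abs(sin(u)), M = 0, N = -8*sin(u)^3/Abs(sin(u)), assemble
  H = (EN − 2FM + GL) / (2(EG − F²)) = -sin(u)/(8*Abs(sin(u))).
At (u, v) = (3*pi/4, pi/3): H = -1/8.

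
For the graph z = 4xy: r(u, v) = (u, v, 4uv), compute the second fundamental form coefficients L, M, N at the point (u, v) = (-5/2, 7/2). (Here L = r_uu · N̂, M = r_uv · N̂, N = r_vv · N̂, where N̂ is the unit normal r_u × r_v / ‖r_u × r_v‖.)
L = 0;  M = 4*sqrt(33)/99;  N = 0

Compute the unit normal N̂(u, v) = (-4*v/sqrt(16*u^2 + 16*v^2 + 1), -4*u/sqrt(16*u^2 + 16*v^2 + 1), 1/sqrt(16*u^2 + 16*v^2 + 1)), and the second partials r_uu, r_uv, r_vv. Take dot products:
  L(u, v) = r_uu · N̂ = 0,
  M(u, v) = r_uv · N̂ = 4/sqrt(16*u^2 + 16*v^2 + 1),
  N(u, v) = r_vv · N̂ = 0.
Evaluating at (u, v) = (-5/2, 7/2):
  L = 0, M = 4*sqrt(33)/99, N = 0.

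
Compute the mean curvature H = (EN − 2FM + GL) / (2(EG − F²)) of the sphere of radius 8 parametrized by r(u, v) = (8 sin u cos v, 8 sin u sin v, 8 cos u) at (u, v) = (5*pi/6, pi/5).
H = -1/8

With E = 64, F = 0, G = 64*sin(u)^2, L = -8*sin(u)/Abs(sin(u)), M = 0, N = -8*sin(u)^3/Abs(sin(u)), assemble
  H = (EN − 2FM + GL) / (2(EG − F²)) = -sin(u)/(8*Abs(sin(u))).
At (u, v) = (5*pi/6, pi/5): H = -1/8.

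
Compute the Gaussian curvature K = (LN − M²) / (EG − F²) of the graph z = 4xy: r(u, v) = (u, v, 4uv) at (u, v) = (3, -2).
K = -16/43681

Coefficients of the first fundamental form: E = 16*v^2 + 1, F = 16*u*v, G = 16*u^2 + 1.
Coefficients of the second fundamental form: L = 0, M = 4/sqrt(16*u^2 + 16*v^2 + 1), N = 0.
Assemble K = (LN − M²)/(EG − F²) = -16/(256*u^4 + 512*u^2*v^2 + 32*u^2 + 256*v^4 + 32*v^2 + 1). At (u, v) = (3, -2): K = -16/43681.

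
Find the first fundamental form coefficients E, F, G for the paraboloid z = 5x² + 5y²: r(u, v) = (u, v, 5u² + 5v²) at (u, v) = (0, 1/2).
E = 1;  F = 0;  G = 26

Partials: r_u = (1, 0, 10*u), r_v = (0, 1, 10*v). As functions of (u, v):
  E = r_u · r_u = 100*u^2 + 1,
  F = r_u · r_v = 100*u*v,
  G = r_v · r_v = 100*v^2 + 1.
Evaluating at (u, v) = (0, 1/2): E = 1, F = 0, G = 26.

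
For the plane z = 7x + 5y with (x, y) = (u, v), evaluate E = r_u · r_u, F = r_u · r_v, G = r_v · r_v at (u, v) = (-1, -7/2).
E = 50;  F = 35;  G = 26

Partials: r_u = (1, 0, 7), r_v = (0, 1, 5). As functions of (u, v):
  E = r_u · r_u = 50,
  F = r_u · r_v = 35,
  G = r_v · r_v = 26.
Evaluating at (u, v) = (-1, -7/2): E = 50, F = 35, G = 26.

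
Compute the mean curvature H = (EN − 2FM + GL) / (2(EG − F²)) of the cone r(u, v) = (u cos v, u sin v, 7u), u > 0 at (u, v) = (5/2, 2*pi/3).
H = 7*sqrt(2)/50

With E = 50, F = 0, G = u^2, L = 0, M = 0, N = 7*sqrt(2)*u^2/(10*Abs(u)), assemble
  H = (EN − 2FM + GL) / (2(EG − F²)) = 7*sqrt(2)/(20*Abs(u)).
At (u, v) = (5/2, 2*pi/3): H = 7*sqrt(2)/50.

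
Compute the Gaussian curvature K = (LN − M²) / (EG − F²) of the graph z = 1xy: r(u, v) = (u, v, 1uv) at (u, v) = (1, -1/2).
K = -16/81

Coefficients of the first fundamental form: E = v^2 + 1, F = u*v, G = u^2 + 1.
Coefficients of the second fundamental form: L = 0, M = 1/sqrt(u^2 + v^2 + 1), N = 0.
Assemble K = (LN − M²)/(EG − F²) = 1/((u^2*v^2 - (u^2 + 1)*(v^2 + 1))*(u^2 + v^2 + 1)). At (u, v) = (1, -1/2): K = -16/81.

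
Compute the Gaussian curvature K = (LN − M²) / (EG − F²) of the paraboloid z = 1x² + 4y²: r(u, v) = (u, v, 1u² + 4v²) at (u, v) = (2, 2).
K = 16/74529

Coefficients of the first fundamental form: E = 4*u^2 + 1, F = 16*u*v, G = 64*v^2 + 1.
Coefficients of the second fundamental form: L = 2/sqrt(4*u^2 + 64*v^2 + 1), M = 0, N = 8/sqrt(4*u^2 + 64*v^2 + 1).
Assemble K = (LN − M²)/(EG − F²) = 16/(16*u^4 + 512*u^2*v^2 + 8*u^2 + 4096*v^4 + 128*v^2 + 1). At (u, v) = (2, 2): K = 16/74529.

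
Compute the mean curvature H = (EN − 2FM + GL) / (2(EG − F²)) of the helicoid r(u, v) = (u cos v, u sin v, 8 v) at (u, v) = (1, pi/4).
H = 0

With E = 1, F = 0, G = u^2 + 64, L = 0, M = -8/sqrt(u^2 + 64), N = 0, assemble
  H = (EN − 2FM + GL) / (2(EG − F²)) = 0.
At (u, v) = (1, pi/4): H = 0.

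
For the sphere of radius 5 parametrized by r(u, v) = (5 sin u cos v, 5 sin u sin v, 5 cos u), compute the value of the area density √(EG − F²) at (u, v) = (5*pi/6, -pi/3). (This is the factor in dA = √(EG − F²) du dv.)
√(EG − F²)|_{(5*pi/6, -pi/3)} = 25/2

E = 25, F = 0, G = 25*sin(u)^2, so EG − F² = 625*sin(u)^2. Taking the positive square root: √(EG − F²) = 25*Abs(sin(u)). At (u, v) = (5*pi/6, -pi/3): 25/2.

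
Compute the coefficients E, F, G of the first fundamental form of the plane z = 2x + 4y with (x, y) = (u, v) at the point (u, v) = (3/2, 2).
E = 5;  F = 8;  G = 17

Partials: r_u = (1, 0, 2), r_v = (0, 1, 4). As functions of (u, v):
  E = r_u · r_u = 5,
  F = r_u · r_v = 8,
  G = r_v · r_v = 17.
Evaluating at (u, v) = (3/2, 2): E = 5, F = 8, G = 17.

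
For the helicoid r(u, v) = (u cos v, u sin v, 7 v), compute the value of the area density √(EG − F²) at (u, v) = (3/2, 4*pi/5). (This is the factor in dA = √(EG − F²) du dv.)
√(EG − F²)|_{(3/2, 4*pi/5)} = sqrt(205)/2

E = 1, F = 0, G = u^2 + 49, so EG − F² = u^2 + 49. Taking the positive square root: √(EG − F²) = sqrt(u^2 + 49). At (u, v) = (3/2, 4*pi/5): sqrt(205)/2.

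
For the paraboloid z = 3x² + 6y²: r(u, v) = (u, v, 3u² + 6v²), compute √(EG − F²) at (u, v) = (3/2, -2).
√(EG − F²)|_{(3/2, -2)} = sqrt(658)

E = 36*u^2 + 1, F = 72*u*v, G = 144*v^2 + 1; EG − F² = 36*u^2 + 144*v^2 + 1; √(EG − F²) = sqrt(36*u^2 + 144*v^2 + 1). At the given point: sqrt(658).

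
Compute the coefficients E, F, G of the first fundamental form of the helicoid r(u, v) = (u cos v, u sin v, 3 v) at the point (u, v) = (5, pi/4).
E = 1;  F = 0;  G = 34

Partials: r_u = (cos(v), sin(v), 0), r_v = (-u*sin(v), u*cos(v), 3). As functions of (u, v):
  E = r_u · r_u = 1,
  F = r_u · r_v = 0,
  G = r_v · r_v = u^2 + 9.
Evaluating at (u, v) = (5, pi/4): E = 1, F = 0, G = 34.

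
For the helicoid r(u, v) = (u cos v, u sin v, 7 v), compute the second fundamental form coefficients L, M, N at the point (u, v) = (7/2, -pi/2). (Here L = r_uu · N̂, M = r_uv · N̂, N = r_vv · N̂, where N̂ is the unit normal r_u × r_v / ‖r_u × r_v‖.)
L = 0;  M = -2*sqrt(5)/5;  N = 0

Compute the unit normal N̂(u, v) = (7*sin(v)/sqrt(u^2 + 49), -7*cos(v)/sqrt(u^2 + 49), u/sqrt(u^2 + 49)), and the second partials r_uu, r_uv, r_vv. Take dot products:
  L(u, v) = r_uu · N̂ = 0,
  M(u, v) = r_uv · N̂ = -7/sqrt(u^2 + 49),
  N(u, v) = r_vv · N̂ = 0.
Evaluating at (u, v) = (7/2, -pi/2):
  L = 0, M = -2*sqrt(5)/5, N = 0.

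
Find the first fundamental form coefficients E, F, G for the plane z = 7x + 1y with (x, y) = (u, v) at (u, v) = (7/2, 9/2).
E = 50;  F = 7;  G = 2

Partials: r_u = (1, 0, 7), r_v = (0, 1, 1). As functions of (u, v):
  E = r_u · r_u = 50,
  F = r_u · r_v = 7,
  G = r_v · r_v = 2.
Evaluating at (u, v) = (7/2, 9/2): E = 50, F = 7, G = 2.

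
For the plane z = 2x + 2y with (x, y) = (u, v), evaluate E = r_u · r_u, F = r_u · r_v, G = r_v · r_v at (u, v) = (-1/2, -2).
E = 5;  F = 4;  G = 5

Partials: r_u = (1, 0, 2), r_v = (0, 1, 2). As functions of (u, v):
  E = r_u · r_u = 5,
  F = r_u · r_v = 4,
  G = r_v · r_v = 5.
Evaluating at (u, v) = (-1/2, -2): E = 5, F = 4, G = 5.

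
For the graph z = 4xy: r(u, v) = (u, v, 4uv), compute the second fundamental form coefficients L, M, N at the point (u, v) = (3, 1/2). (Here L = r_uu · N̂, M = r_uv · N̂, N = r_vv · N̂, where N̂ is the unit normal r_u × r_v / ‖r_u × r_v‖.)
L = 0;  M = 4*sqrt(149)/149;  N = 0

Compute the unit normal N̂(u, v) = (-4*v/sqrt(16*u^2 + 16*v^2 + 1), -4*u/sqrt(16*u^2 + 16*v^2 + 1), 1/sqrt(16*u^2 + 16*v^2 + 1)), and the second partials r_uu, r_uv, r_vv. Take dot products:
  L(u, v) = r_uu · N̂ = 0,
  M(u, v) = r_uv · N̂ = 4/sqrt(16*u^2 + 16*v^2 + 1),
  N(u, v) = r_vv · N̂ = 0.
Evaluating at (u, v) = (3, 1/2):
  L = 0, M = 4*sqrt(149)/149, N = 0.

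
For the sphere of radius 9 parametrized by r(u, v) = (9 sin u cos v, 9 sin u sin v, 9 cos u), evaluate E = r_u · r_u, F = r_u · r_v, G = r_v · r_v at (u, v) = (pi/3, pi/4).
E = 81;  F = 0;  G = 243/4

Partials: r_u = (9*cos(u)*cos(v), 9*sin(v)*cos(u), -9*sin(u)), r_v = (-9*sin(u)*sin(v), 9*sin(u)*cos(v), 0). As functions of (u, v):
  E = r_u · r_u = 81,
  F = r_u · r_v = 0,
  G = r_v · r_v = 81*sin(u)^2.
Evaluating at (u, v) = (pi/3, pi/4): E = 81, F = 0, G = 243/4.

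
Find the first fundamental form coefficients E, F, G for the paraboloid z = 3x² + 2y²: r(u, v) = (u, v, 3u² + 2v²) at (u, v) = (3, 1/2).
E = 325;  F = 36;  G = 5

Partials: r_u = (1, 0, 6*u), r_v = (0, 1, 4*v). As functions of (u, v):
  E = r_u · r_u = 36*u^2 + 1,
  F = r_u · r_v = 24*u*v,
  G = r_v · r_v = 16*v^2 + 1.
Evaluating at (u, v) = (3, 1/2): E = 325, F = 36, G = 5.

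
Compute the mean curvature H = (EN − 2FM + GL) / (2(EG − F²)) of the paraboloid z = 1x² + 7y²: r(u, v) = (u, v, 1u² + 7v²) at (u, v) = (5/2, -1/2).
H = 232*sqrt(3)/1125

With E = 4*u^2 + 1, F = 28*u*v, G = 196*v^2 + 1, L = 2/sqrt(4*u^2 + 196*v^2 + 1), M = 0, N = 14/sqrt(4*u^2 + 196*v^2 + 1), assemble
  H = (EN − 2FM + GL) / (2(EG − F²)) = 4*(7*u^2 + 49*v^2 + 2)/(4*u^2 + 196*v^2 + 1)^(3/2).
At (u, v) = (5/2, -1/2): H = 232*sqrt(3)/1125.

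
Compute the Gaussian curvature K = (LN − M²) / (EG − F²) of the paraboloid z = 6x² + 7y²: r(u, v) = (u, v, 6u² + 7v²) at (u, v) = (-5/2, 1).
K = 168/1203409

Coefficients of the first fundamental form: E = 144*u^2 + 1, F = 168*u*v, G = 196*v^2 + 1.
Coefficients of the second fundamental form: L = 12/sqrt(144*u^2 + 196*v^2 + 1), M = 0, N = 14/sqrt(144*u^2 + 196*v^2 + 1).
Assemble K = (LN − M²)/(EG − F²) = 168/(20736*u^4 + 56448*u^2*v^2 + 288*u^2 + 38416*v^4 + 392*v^2 + 1). At (u, v) = (-5/2, 1): K = 168/1203409.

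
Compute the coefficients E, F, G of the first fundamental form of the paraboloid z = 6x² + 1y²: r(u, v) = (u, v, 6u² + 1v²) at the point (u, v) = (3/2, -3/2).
E = 325;  F = -54;  G = 10

Partials: r_u = (1, 0, 12*u), r_v = (0, 1, 2*v). As functions of (u, v):
  E = r_u · r_u = 144*u^2 + 1,
  F = r_u · r_v = 24*u*v,
  G = r_v · r_v = 4*v^2 + 1.
Evaluating at (u, v) = (3/2, -3/2): E = 325, F = -54, G = 10.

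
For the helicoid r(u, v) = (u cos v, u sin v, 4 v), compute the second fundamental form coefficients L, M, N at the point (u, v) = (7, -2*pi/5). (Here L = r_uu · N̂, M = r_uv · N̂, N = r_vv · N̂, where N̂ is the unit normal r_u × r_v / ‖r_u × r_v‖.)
L = 0;  M = -4*sqrt(65)/65;  N = 0

Compute the unit normal N̂(u, v) = (4*sin(v)/sqrt(u^2 + 16), -4*cos(v)/sqrt(u^2 + 16), u/sqrt(u^2 + 16)), and the second partials r_uu, r_uv, r_vv. Take dot products:
  L(u, v) = r_uu · N̂ = 0,
  M(u, v) = r_uv · N̂ = -4/sqrt(u^2 + 16),
  N(u, v) = r_vv · N̂ = 0.
Evaluating at (u, v) = (7, -2*pi/5):
  L = 0, M = -4*sqrt(65)/65, N = 0.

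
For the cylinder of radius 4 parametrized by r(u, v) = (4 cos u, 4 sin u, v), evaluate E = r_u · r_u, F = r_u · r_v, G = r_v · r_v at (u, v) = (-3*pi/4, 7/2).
E = 16;  F = 0;  G = 1

Partials: r_u = (-4*sin(u), 4*cos(u), 0), r_v = (0, 0, 1). As functions of (u, v):
  E = r_u · r_u = 16,
  F = r_u · r_v = 0,
  G = r_v · r_v = 1.
Evaluating at (u, v) = (-3*pi/4, 7/2): E = 16, F = 0, G = 1.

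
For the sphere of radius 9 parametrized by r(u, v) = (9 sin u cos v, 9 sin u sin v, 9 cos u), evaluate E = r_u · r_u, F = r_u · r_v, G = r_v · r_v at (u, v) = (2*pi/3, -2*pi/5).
E = 81;  F = 0;  G = 243/4

Partials: r_u = (9*cos(u)*cos(v), 9*sin(v)*cos(u), -9*sin(u)), r_v = (-9*sin(u)*sin(v), 9*sin(u)*cos(v), 0). As functions of (u, v):
  E = r_u · r_u = 81,
  F = r_u · r_v = 0,
  G = r_v · r_v = 81*sin(u)^2.
Evaluating at (u, v) = (2*pi/3, -2*pi/5): E = 81, F = 0, G = 243/4.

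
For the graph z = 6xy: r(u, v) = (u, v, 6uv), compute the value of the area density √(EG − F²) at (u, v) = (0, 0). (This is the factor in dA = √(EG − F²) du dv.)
√(EG − F²)|_{(0, 0)} = 1

E = 36*v^2 + 1, F = 36*u*v, G = 36*u^2 + 1, so EG − F² = 36*u^2 + 36*v^2 + 1. Taking the positive square root: √(EG − F²) = sqrt(36*u^2 + 36*v^2 + 1). At (u, v) = (0, 0): 1.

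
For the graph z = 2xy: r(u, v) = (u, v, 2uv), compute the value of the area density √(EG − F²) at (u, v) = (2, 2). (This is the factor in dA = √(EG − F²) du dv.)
√(EG − F²)|_{(2, 2)} = sqrt(33)

E = 4*v^2 + 1, F = 4*u*v, G = 4*u^2 + 1, so EG − F² = 4*u^2 + 4*v^2 + 1. Taking the positive square root: √(EG − F²) = sqrt(4*u^2 + 4*v^2 + 1). At (u, v) = (2, 2): sqrt(33).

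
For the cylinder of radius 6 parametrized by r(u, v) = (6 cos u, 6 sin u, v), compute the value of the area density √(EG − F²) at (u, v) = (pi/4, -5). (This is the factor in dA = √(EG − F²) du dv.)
√(EG − F²)|_{(pi/4, -5)} = 6

E = 36, F = 0, G = 1, so EG − F² = 36. Taking the positive square root: √(EG − F²) = 6. At (u, v) = (pi/4, -5): 6.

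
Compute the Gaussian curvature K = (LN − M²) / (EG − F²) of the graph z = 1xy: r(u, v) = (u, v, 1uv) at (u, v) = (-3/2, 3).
K = -16/2401

Coefficients of the first fundamental form: E = v^2 + 1, F = u*v, G = u^2 + 1.
Coefficients of the second fundamental form: L = 0, M = 1/sqrt(u^2 + v^2 + 1), N = 0.
Assemble K = (LN − M²)/(EG − F²) = 1/((u^2*v^2 - (u^2 + 1)*(v^2 + 1))*(u^2 + v^2 + 1)). At (u, v) = (-3/2, 3): K = -16/2401.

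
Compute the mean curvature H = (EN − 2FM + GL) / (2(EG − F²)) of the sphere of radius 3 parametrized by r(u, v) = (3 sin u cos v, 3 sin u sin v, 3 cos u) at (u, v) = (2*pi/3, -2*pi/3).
H = -1/3

With E = 9, F = 0, G = 9*sin(u)^2, L = -3*sin(u)/Abs(sin(u)), M = 0, N = -3*sin(u)^3/Abs(sin(u)), assemble
  H = (EN − 2FM + GL) / (2(EG − F²)) = -sin(u)/(3*Abs(sin(u))).
At (u, v) = (2*pi/3, -2*pi/3): H = -1/3.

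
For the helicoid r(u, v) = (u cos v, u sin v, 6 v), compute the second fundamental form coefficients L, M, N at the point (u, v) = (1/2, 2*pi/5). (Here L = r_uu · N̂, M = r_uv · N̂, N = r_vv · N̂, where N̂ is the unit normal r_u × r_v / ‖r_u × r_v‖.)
L = 0;  M = -12*sqrt(145)/145;  N = 0

Compute the unit normal N̂(u, v) = (6*sin(v)/sqrt(u^2 + 36), -6*cos(v)/sqrt(u^2 + 36), u/sqrt(u^2 + 36)), and the second partials r_uu, r_uv, r_vv. Take dot products:
  L(u, v) = r_uu · N̂ = 0,
  M(u, v) = r_uv · N̂ = -6/sqrt(u^2 + 36),
  N(u, v) = r_vv · N̂ = 0.
Evaluating at (u, v) = (1/2, 2*pi/5):
  L = 0, M = -12*sqrt(145)/145, N = 0.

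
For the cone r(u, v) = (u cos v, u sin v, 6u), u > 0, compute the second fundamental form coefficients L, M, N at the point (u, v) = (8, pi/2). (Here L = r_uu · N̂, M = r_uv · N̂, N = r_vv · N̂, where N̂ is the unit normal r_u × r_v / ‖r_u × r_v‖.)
L = 0;  M = 0;  N = 48*sqrt(37)/37

Compute the unit normal N̂(u, v) = (-6*sqrt(37)*u*cos(v)/(37*Abs(u)), -6*sqrt(37)*u*sin(v)/(37*Abs(u)), sqrt(37)*u/(37*Abs(u))), and the second partials r_uu, r_uv, r_vv. Take dot products:
  L(u, v) = r_uu · N̂ = 0,
  M(u, v) = r_uv · N̂ = 0,
  N(u, v) = r_vv · N̂ = 6*sqrt(37)*u^2/(37*Abs(u)).
Evaluating at (u, v) = (8, pi/2):
  L = 0, M = 0, N = 48*sqrt(37)/37.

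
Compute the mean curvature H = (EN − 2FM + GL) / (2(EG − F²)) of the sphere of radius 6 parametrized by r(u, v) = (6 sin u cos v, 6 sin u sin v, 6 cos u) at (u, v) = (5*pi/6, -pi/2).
H = -1/6

With E = 36, F = 0, G = 36*sin(u)^2, L = -6*sin(u)/Abs(sin(u)), M = 0, N = -6*sin(u)^3/Abs(sin(u)), assemble
  H = (EN − 2FM + GL) / (2(EG − F²)) = -sin(u)/(6*Abs(sin(u))).
At (u, v) = (5*pi/6, -pi/2): H = -1/6.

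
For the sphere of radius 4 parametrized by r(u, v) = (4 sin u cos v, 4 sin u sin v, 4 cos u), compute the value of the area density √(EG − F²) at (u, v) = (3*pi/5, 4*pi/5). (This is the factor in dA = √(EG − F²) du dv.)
√(EG − F²)|_{(3*pi/5, 4*pi/5)} = 4*sqrt(2*sqrt(5) + 10)

E = 16, F = 0, G = 16*sin(u)^2, so EG − F² = 256*sin(u)^2. Taking the positive square root: √(EG − F²) = 16*Abs(sin(u)). At (u, v) = (3*pi/5, 4*pi/5): 4*sqrt(2*sqrt(5) + 10).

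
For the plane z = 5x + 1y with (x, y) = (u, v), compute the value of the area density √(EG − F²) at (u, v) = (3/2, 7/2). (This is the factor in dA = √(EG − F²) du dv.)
√(EG − F²)|_{(3/2, 7/2)} = 3*sqrt(3)

E = 26, F = 5, G = 2, so EG − F² = 27. Taking the positive square root: √(EG − F²) = 3*sqrt(3). At (u, v) = (3/2, 7/2): 3*sqrt(3).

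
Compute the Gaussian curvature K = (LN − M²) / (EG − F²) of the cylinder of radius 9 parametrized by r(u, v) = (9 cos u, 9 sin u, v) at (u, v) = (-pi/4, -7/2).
K = 0

Coefficients of the first fundamental form: E = 81, F = 0, G = 1.
Coefficients of the second fundamental form: L = -9, M = 0, N = 0.
Assemble K = (LN − M²)/(EG − F²) = 0. At (u, v) = (-pi/4, -7/2): K = 0.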